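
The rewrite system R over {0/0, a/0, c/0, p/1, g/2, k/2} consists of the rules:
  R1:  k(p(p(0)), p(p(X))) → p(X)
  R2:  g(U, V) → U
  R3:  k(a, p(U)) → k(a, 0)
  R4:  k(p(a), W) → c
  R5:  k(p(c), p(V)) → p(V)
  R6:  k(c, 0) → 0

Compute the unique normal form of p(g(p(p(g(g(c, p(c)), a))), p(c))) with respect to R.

1. p(g(p(p(g(g(c, p(c)), a))), p(c)))  →  p(p(p(g(g(c, p(c)), a))))   [R2 at 1]
2. p(p(p(g(g(c, p(c)), a))))  →  p(p(p(g(c, p(c)))))   [R2 at 1.1.1]
3. p(p(p(g(c, p(c)))))  →  p(p(p(c)))   [R2 at 1.1.1]

p(p(p(c)))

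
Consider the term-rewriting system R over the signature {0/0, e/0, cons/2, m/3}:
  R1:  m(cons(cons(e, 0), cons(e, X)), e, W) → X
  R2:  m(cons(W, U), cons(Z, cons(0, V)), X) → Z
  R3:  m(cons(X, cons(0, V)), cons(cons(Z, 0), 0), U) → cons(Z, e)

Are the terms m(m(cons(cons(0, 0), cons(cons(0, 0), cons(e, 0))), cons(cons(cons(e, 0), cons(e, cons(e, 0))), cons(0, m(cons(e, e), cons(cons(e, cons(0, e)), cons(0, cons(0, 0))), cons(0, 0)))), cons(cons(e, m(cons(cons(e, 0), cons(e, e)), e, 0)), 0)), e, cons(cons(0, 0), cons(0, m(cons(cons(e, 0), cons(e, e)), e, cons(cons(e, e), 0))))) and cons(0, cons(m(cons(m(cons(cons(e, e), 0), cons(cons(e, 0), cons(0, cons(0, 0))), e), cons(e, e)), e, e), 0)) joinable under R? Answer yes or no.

no — NF(t₁) = cons(e, 0), NF(t₂) = cons(0, cons(e, 0))

Reduce t₁ = m(m(cons(cons(0, 0), cons(cons(0, 0), cons(e, 0))), cons(cons(cons(e, 0), cons(e, cons(e, 0))), cons(0, m(cons(e, e), cons(cons(e, cons(0, e)), cons(0, cons(0, 0))), cons(0, 0)))), cons(cons(e, m(cons(cons(e, 0), cons(e, e)), e, 0)), 0)), e, cons(cons(0, 0), cons(0, m(cons(cons(e, 0), cons(e, e)), e, cons(cons(e, e), 0))))):
1. m(m(cons(cons(0, 0), cons(cons(0, 0), cons(e, 0))), cons(cons(cons(e, 0), cons(e, cons(e, 0))), cons(0, m(cons(e, e), cons(cons(e, cons(0, e)), cons(0, cons(0, 0))), cons(0, 0)))), cons(cons(e, m(cons(cons(e, 0), cons(e, e)), e, 0)), 0)), e, cons(cons(0, 0), cons(0, m(cons(cons(e, 0), cons(e, e)), e, cons(cons(e, e), 0)))))  →  m(cons(cons(e, 0), cons(e, cons(e, 0))), e, cons(cons(0, 0), cons(0, m(cons(cons(e, 0), cons(e, e)), e, cons(cons(e, e), 0)))))   [R2 at 1]
2. m(cons(cons(e, 0), cons(e, cons(e, 0))), e, cons(cons(0, 0), cons(0, m(cons(cons(e, 0), cons(e, e)), e, cons(cons(e, e), 0)))))  →  cons(e, 0)   [R1 at ε]

Reduce t₂ = cons(0, cons(m(cons(m(cons(cons(e, e), 0), cons(cons(e, 0), cons(0, cons(0, 0))), e), cons(e, e)), e, e), 0)):
1. cons(0, cons(m(cons(m(cons(cons(e, e), 0), cons(cons(e, 0), cons(0, cons(0, 0))), e), cons(e, e)), e, e), 0))  →  cons(0, cons(m(cons(cons(e, 0), cons(e, e)), e, e), 0))   [R2 at 2.1.1.1]
2. cons(0, cons(m(cons(cons(e, 0), cons(e, e)), e, e), 0))  →  cons(0, cons(e, 0))   [R1 at 2.1]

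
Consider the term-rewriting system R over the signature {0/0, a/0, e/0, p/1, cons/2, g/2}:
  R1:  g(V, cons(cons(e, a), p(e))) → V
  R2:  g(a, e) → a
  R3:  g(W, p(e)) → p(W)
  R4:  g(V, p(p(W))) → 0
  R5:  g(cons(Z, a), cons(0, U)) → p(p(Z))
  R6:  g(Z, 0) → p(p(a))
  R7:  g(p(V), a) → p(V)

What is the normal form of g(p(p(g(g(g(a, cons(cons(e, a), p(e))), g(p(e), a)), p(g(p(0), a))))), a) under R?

1. g(p(p(g(g(g(a, cons(cons(e, a), p(e))), g(p(e), a)), p(g(p(0), a))))), a)  →  p(p(g(g(g(a, cons(cons(e, a), p(e))), g(p(e), a)), p(g(p(0), a)))))   [R7 at ε]
2. p(p(g(g(g(a, cons(cons(e, a), p(e))), g(p(e), a)), p(g(p(0), a)))))  →  p(p(g(g(a, g(p(e), a)), p(g(p(0), a)))))   [R1 at 1.1.1.1]
3. p(p(g(g(a, g(p(e), a)), p(g(p(0), a)))))  →  p(p(g(g(a, p(e)), p(g(p(0), a)))))   [R7 at 1.1.1.2]
4. p(p(g(g(a, p(e)), p(g(p(0), a)))))  →  p(p(g(p(a), p(g(p(0), a)))))   [R3 at 1.1.1]
5. p(p(g(p(a), p(g(p(0), a)))))  →  p(p(g(p(a), p(p(0)))))   [R7 at 1.1.2.1]
6. p(p(g(p(a), p(p(0)))))  →  p(p(0))   [R4 at 1.1]

p(p(0))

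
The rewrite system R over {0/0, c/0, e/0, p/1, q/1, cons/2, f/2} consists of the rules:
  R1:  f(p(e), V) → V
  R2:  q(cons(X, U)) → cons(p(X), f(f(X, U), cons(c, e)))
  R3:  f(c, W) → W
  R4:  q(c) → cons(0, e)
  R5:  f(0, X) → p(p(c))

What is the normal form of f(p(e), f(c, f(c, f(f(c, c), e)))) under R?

e

1. f(p(e), f(c, f(c, f(f(c, c), e))))  →  f(c, f(c, f(f(c, c), e)))   [R1 at ε]
2. f(c, f(c, f(f(c, c), e)))  →  f(c, f(f(c, c), e))   [R3 at ε]
3. f(c, f(f(c, c), e))  →  f(f(c, c), e)   [R3 at ε]
4. f(f(c, c), e)  →  f(c, e)   [R3 at 1]
5. f(c, e)  →  e   [R3 at ε]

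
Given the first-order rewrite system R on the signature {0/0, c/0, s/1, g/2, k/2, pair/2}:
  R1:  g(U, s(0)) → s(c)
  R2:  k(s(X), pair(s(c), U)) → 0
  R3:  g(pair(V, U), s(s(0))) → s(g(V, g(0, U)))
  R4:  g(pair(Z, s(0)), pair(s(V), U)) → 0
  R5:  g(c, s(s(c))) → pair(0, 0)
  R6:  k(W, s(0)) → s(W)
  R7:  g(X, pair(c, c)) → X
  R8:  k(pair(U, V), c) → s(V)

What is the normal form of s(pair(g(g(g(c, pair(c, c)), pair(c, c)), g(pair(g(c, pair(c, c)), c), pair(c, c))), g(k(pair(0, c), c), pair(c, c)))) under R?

1. s(pair(g(g(g(c, pair(c, c)), pair(c, c)), g(pair(g(c, pair(c, c)), c), pair(c, c))), g(k(pair(0, c), c), pair(c, c))))  →  s(pair(g(g(c, pair(c, c)), g(pair(g(c, pair(c, c)), c), pair(c, c))), g(k(pair(0, c), c), pair(c, c))))   [R7 at 1.1.1]
2. s(pair(g(g(c, pair(c, c)), g(pair(g(c, pair(c, c)), c), pair(c, c))), g(k(pair(0, c), c), pair(c, c))))  →  s(pair(g(c, g(pair(g(c, pair(c, c)), c), pair(c, c))), g(k(pair(0, c), c), pair(c, c))))   [R7 at 1.1.1]
3. s(pair(g(c, g(pair(g(c, pair(c, c)), c), pair(c, c))), g(k(pair(0, c), c), pair(c, c))))  →  s(pair(g(c, pair(g(c, pair(c, c)), c)), g(k(pair(0, c), c), pair(c, c))))   [R7 at 1.1.2]
4. s(pair(g(c, pair(g(c, pair(c, c)), c)), g(k(pair(0, c), c), pair(c, c))))  →  s(pair(g(c, pair(c, c)), g(k(pair(0, c), c), pair(c, c))))   [R7 at 1.1.2.1]
5. s(pair(g(c, pair(c, c)), g(k(pair(0, c), c), pair(c, c))))  →  s(pair(c, g(k(pair(0, c), c), pair(c, c))))   [R7 at 1.1]
6. s(pair(c, g(k(pair(0, c), c), pair(c, c))))  →  s(pair(c, k(pair(0, c), c)))   [R7 at 1.2]
7. s(pair(c, k(pair(0, c), c)))  →  s(pair(c, s(c)))   [R8 at 1.2]

s(pair(c, s(c)))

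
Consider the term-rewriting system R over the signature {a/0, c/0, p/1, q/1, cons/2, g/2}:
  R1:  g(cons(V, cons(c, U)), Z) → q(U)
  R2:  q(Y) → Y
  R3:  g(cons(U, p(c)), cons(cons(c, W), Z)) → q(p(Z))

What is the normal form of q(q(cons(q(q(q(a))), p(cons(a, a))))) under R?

1. q(q(cons(q(q(q(a))), p(cons(a, a)))))  →  q(cons(q(q(q(a))), p(cons(a, a))))   [R2 at ε]
2. q(cons(q(q(q(a))), p(cons(a, a))))  →  cons(q(q(q(a))), p(cons(a, a)))   [R2 at ε]
3. cons(q(q(q(a))), p(cons(a, a)))  →  cons(q(q(a)), p(cons(a, a)))   [R2 at 1]
4. cons(q(q(a)), p(cons(a, a)))  →  cons(q(a), p(cons(a, a)))   [R2 at 1]
5. cons(q(a), p(cons(a, a)))  →  cons(a, p(cons(a, a)))   [R2 at 1]

cons(a, p(cons(a, a)))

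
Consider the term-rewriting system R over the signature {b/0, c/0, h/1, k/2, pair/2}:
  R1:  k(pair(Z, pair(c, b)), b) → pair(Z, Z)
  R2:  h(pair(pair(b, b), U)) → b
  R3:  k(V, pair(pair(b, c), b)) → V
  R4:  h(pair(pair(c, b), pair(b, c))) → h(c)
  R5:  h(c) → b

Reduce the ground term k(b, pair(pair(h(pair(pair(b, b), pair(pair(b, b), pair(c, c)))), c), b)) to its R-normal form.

b

1. k(b, pair(pair(h(pair(pair(b, b), pair(pair(b, b), pair(c, c)))), c), b))  →  k(b, pair(pair(b, c), b))   [R2 at 2.1.1]
2. k(b, pair(pair(b, c), b))  →  b   [R3 at ε]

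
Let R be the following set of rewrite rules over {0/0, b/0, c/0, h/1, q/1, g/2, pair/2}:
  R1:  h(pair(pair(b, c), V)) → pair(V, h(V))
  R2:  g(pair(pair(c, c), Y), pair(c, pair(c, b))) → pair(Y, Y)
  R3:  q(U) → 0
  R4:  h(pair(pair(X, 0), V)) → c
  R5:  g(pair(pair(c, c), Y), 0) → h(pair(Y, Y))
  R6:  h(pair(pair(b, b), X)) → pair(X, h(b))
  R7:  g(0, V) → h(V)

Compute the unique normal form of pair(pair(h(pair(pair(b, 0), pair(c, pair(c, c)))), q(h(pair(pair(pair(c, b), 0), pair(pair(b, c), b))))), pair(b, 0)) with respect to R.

pair(pair(c, 0), pair(b, 0))

1. pair(pair(h(pair(pair(b, 0), pair(c, pair(c, c)))), q(h(pair(pair(pair(c, b), 0), pair(pair(b, c), b))))), pair(b, 0))  →  pair(pair(c, q(h(pair(pair(pair(c, b), 0), pair(pair(b, c), b))))), pair(b, 0))   [R4 at 1.1]
2. pair(pair(c, q(h(pair(pair(pair(c, b), 0), pair(pair(b, c), b))))), pair(b, 0))  →  pair(pair(c, 0), pair(b, 0))   [R3 at 1.2]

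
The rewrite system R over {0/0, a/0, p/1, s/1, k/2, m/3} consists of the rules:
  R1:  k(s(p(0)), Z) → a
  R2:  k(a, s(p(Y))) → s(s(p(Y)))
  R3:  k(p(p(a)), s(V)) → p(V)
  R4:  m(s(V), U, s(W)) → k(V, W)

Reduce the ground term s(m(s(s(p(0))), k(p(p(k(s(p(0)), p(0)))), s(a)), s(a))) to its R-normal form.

s(a)

1. s(m(s(s(p(0))), k(p(p(k(s(p(0)), p(0)))), s(a)), s(a)))  →  s(k(s(p(0)), a))   [R4 at 1]
2. s(k(s(p(0)), a))  →  s(a)   [R1 at 1]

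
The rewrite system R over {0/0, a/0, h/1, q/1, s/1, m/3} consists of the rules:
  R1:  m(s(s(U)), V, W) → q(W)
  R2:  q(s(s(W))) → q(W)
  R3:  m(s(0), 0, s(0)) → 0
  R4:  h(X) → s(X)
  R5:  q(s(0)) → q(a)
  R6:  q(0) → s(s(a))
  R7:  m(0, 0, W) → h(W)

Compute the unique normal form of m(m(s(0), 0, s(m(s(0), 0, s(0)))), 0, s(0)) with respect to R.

s(s(0))

1. m(m(s(0), 0, s(m(s(0), 0, s(0)))), 0, s(0))  →  m(m(s(0), 0, s(0)), 0, s(0))   [R3 at 1.3.1]
2. m(m(s(0), 0, s(0)), 0, s(0))  →  m(0, 0, s(0))   [R3 at 1]
3. m(0, 0, s(0))  →  h(s(0))   [R7 at ε]
4. h(s(0))  →  s(s(0))   [R4 at ε]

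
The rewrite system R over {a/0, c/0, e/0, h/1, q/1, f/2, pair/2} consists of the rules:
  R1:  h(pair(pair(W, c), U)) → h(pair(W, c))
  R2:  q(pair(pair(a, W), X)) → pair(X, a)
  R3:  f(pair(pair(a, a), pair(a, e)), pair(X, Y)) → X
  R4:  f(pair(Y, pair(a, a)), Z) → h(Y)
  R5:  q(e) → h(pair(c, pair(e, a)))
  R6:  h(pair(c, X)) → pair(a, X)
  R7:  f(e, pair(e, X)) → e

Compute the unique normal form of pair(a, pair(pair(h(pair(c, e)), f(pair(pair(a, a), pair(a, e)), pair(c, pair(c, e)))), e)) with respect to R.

1. pair(a, pair(pair(h(pair(c, e)), f(pair(pair(a, a), pair(a, e)), pair(c, pair(c, e)))), e))  →  pair(a, pair(pair(pair(a, e), f(pair(pair(a, a), pair(a, e)), pair(c, pair(c, e)))), e))   [R6 at 2.1.1]
2. pair(a, pair(pair(pair(a, e), f(pair(pair(a, a), pair(a, e)), pair(c, pair(c, e)))), e))  →  pair(a, pair(pair(pair(a, e), c), e))   [R3 at 2.1.2]

pair(a, pair(pair(pair(a, e), c), e))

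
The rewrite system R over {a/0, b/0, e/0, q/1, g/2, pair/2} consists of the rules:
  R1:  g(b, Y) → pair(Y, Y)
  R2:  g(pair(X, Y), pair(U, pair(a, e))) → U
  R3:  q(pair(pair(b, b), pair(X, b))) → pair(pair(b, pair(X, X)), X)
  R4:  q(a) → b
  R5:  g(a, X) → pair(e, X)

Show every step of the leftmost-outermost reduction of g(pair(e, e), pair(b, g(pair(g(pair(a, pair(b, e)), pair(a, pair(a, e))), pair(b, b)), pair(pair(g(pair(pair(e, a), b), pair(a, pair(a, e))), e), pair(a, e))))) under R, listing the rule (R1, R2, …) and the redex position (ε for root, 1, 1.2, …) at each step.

b

1. g(pair(e, e), pair(b, g(pair(g(pair(a, pair(b, e)), pair(a, pair(a, e))), pair(b, b)), pair(pair(g(pair(pair(e, a), b), pair(a, pair(a, e))), e), pair(a, e)))))  →  g(pair(e, e), pair(b, pair(g(pair(pair(e, a), b), pair(a, pair(a, e))), e)))   [R2 at 2.2]
2. g(pair(e, e), pair(b, pair(g(pair(pair(e, a), b), pair(a, pair(a, e))), e)))  →  g(pair(e, e), pair(b, pair(a, e)))   [R2 at 2.2.1]
3. g(pair(e, e), pair(b, pair(a, e)))  →  b   [R2 at ε]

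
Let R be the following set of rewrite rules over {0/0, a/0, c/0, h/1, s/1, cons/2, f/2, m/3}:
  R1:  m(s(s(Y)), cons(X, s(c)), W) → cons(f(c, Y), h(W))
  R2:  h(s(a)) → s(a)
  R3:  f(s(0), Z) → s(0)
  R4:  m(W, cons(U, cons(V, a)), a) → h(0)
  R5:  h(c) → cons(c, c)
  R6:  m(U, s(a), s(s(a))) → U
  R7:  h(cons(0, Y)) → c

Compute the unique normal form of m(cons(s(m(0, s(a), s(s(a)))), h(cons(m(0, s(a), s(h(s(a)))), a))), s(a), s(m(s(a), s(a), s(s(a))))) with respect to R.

cons(s(0), c)

1. m(cons(s(m(0, s(a), s(s(a)))), h(cons(m(0, s(a), s(h(s(a)))), a))), s(a), s(m(s(a), s(a), s(s(a)))))  →  m(cons(s(0), h(cons(m(0, s(a), s(h(s(a)))), a))), s(a), s(m(s(a), s(a), s(s(a)))))   [R6 at 1.1.1]
2. m(cons(s(0), h(cons(m(0, s(a), s(h(s(a)))), a))), s(a), s(m(s(a), s(a), s(s(a)))))  →  m(cons(s(0), h(cons(m(0, s(a), s(s(a))), a))), s(a), s(m(s(a), s(a), s(s(a)))))   [R2 at 1.2.1.1.3.1]
3. m(cons(s(0), h(cons(m(0, s(a), s(s(a))), a))), s(a), s(m(s(a), s(a), s(s(a)))))  →  m(cons(s(0), h(cons(0, a))), s(a), s(m(s(a), s(a), s(s(a)))))   [R6 at 1.2.1.1]
4. m(cons(s(0), h(cons(0, a))), s(a), s(m(s(a), s(a), s(s(a)))))  →  m(cons(s(0), c), s(a), s(m(s(a), s(a), s(s(a)))))   [R7 at 1.2]
5. m(cons(s(0), c), s(a), s(m(s(a), s(a), s(s(a)))))  →  m(cons(s(0), c), s(a), s(s(a)))   [R6 at 3.1]
6. m(cons(s(0), c), s(a), s(s(a)))  →  cons(s(0), c)   [R6 at ε]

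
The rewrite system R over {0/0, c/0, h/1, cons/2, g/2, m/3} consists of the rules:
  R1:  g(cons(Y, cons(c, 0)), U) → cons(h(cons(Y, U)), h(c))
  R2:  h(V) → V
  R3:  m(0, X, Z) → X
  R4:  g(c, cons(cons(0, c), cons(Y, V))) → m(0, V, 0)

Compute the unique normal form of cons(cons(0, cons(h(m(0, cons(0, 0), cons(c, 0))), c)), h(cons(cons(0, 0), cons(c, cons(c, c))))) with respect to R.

1. cons(cons(0, cons(h(m(0, cons(0, 0), cons(c, 0))), c)), h(cons(cons(0, 0), cons(c, cons(c, c)))))  →  cons(cons(0, cons(m(0, cons(0, 0), cons(c, 0)), c)), h(cons(cons(0, 0), cons(c, cons(c, c)))))   [R2 at 1.2.1]
2. cons(cons(0, cons(m(0, cons(0, 0), cons(c, 0)), c)), h(cons(cons(0, 0), cons(c, cons(c, c)))))  →  cons(cons(0, cons(cons(0, 0), c)), h(cons(cons(0, 0), cons(c, cons(c, c)))))   [R3 at 1.2.1]
3. cons(cons(0, cons(cons(0, 0), c)), h(cons(cons(0, 0), cons(c, cons(c, c)))))  →  cons(cons(0, cons(cons(0, 0), c)), cons(cons(0, 0), cons(c, cons(c, c))))   [R2 at 2]

cons(cons(0, cons(cons(0, 0), c)), cons(cons(0, 0), cons(c, cons(c, c))))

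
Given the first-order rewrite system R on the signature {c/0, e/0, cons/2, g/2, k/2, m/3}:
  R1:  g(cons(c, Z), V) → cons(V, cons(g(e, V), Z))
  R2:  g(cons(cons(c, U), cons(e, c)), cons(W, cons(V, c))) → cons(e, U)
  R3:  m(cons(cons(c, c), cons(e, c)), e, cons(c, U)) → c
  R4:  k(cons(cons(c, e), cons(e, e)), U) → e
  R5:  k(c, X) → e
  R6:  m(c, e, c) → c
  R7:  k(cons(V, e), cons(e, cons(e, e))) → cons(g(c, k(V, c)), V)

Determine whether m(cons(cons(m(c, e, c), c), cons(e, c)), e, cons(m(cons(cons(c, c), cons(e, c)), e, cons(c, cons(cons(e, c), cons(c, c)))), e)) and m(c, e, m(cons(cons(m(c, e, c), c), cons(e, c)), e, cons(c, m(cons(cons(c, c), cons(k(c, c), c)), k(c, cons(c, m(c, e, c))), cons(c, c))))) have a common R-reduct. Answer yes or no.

Reduce t₁ = m(cons(cons(m(c, e, c), c), cons(e, c)), e, cons(m(cons(cons(c, c), cons(e, c)), e, cons(c, cons(cons(e, c), cons(c, c)))), e)):
1. m(cons(cons(m(c, e, c), c), cons(e, c)), e, cons(m(cons(cons(c, c), cons(e, c)), e, cons(c, cons(cons(e, c), cons(c, c)))), e))  →  m(cons(cons(c, c), cons(e, c)), e, cons(m(cons(cons(c, c), cons(e, c)), e, cons(c, cons(cons(e, c), cons(c, c)))), e))   [R6 at 1.1.1]
2. m(cons(cons(c, c), cons(e, c)), e, cons(m(cons(cons(c, c), cons(e, c)), e, cons(c, cons(cons(e, c), cons(c, c)))), e))  →  m(cons(cons(c, c), cons(e, c)), e, cons(c, e))   [R3 at 3.1]
3. m(cons(cons(c, c), cons(e, c)), e, cons(c, e))  →  c   [R3 at ε]

Reduce t₂ = m(c, e, m(cons(cons(m(c, e, c), c), cons(e, c)), e, cons(c, m(cons(cons(c, c), cons(k(c, c), c)), k(c, cons(c, m(c, e, c))), cons(c, c))))):
1. m(c, e, m(cons(cons(m(c, e, c), c), cons(e, c)), e, cons(c, m(cons(cons(c, c), cons(k(c, c), c)), k(c, cons(c, m(c, e, c))), cons(c, c)))))  →  m(c, e, m(cons(cons(c, c), cons(e, c)), e, cons(c, m(cons(cons(c, c), cons(k(c, c), c)), k(c, cons(c, m(c, e, c))), cons(c, c)))))   [R6 at 3.1.1.1]
2. m(c, e, m(cons(cons(c, c), cons(e, c)), e, cons(c, m(cons(cons(c, c), cons(k(c, c), c)), k(c, cons(c, m(c, e, c))), cons(c, c)))))  →  m(c, e, c)   [R3 at 3]
3. m(c, e, c)  →  c   [R6 at ε]

yes — NF(t₁) = c, NF(t₂) = c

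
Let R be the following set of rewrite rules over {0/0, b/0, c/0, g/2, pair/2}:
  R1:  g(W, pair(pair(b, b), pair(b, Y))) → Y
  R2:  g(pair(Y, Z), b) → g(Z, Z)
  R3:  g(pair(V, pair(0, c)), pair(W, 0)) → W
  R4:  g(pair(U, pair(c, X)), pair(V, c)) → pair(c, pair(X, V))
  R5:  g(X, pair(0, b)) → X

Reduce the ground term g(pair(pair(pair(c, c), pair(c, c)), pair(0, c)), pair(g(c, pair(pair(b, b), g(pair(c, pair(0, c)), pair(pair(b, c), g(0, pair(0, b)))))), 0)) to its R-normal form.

1. g(pair(pair(pair(c, c), pair(c, c)), pair(0, c)), pair(g(c, pair(pair(b, b), g(pair(c, pair(0, c)), pair(pair(b, c), g(0, pair(0, b)))))), 0))  →  g(c, pair(pair(b, b), g(pair(c, pair(0, c)), pair(pair(b, c), g(0, pair(0, b))))))   [R3 at ε]
2. g(c, pair(pair(b, b), g(pair(c, pair(0, c)), pair(pair(b, c), g(0, pair(0, b))))))  →  g(c, pair(pair(b, b), g(pair(c, pair(0, c)), pair(pair(b, c), 0))))   [R5 at 2.2.2.2]
3. g(c, pair(pair(b, b), g(pair(c, pair(0, c)), pair(pair(b, c), 0))))  →  g(c, pair(pair(b, b), pair(b, c)))   [R3 at 2.2]
4. g(c, pair(pair(b, b), pair(b, c)))  →  c   [R1 at ε]

c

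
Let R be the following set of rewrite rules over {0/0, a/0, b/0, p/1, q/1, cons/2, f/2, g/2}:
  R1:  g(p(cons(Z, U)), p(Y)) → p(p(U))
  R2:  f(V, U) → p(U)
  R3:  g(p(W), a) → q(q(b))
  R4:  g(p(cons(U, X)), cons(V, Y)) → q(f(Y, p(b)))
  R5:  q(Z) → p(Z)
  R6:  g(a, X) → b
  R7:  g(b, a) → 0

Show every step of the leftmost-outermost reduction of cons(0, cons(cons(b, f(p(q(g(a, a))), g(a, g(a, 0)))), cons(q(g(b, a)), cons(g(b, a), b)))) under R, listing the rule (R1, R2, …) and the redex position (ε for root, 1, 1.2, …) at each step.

1. cons(0, cons(cons(b, f(p(q(g(a, a))), g(a, g(a, 0)))), cons(q(g(b, a)), cons(g(b, a), b))))  →  cons(0, cons(cons(b, p(g(a, g(a, 0)))), cons(q(g(b, a)), cons(g(b, a), b))))   [R2 at 2.1.2]
2. cons(0, cons(cons(b, p(g(a, g(a, 0)))), cons(q(g(b, a)), cons(g(b, a), b))))  →  cons(0, cons(cons(b, p(b)), cons(q(g(b, a)), cons(g(b, a), b))))   [R6 at 2.1.2.1]
3. cons(0, cons(cons(b, p(b)), cons(q(g(b, a)), cons(g(b, a), b))))  →  cons(0, cons(cons(b, p(b)), cons(p(g(b, a)), cons(g(b, a), b))))   [R5 at 2.2.1]
4. cons(0, cons(cons(b, p(b)), cons(p(g(b, a)), cons(g(b, a), b))))  →  cons(0, cons(cons(b, p(b)), cons(p(0), cons(g(b, a), b))))   [R7 at 2.2.1.1]
5. cons(0, cons(cons(b, p(b)), cons(p(0), cons(g(b, a), b))))  →  cons(0, cons(cons(b, p(b)), cons(p(0), cons(0, b))))   [R7 at 2.2.2.1]

cons(0, cons(cons(b, p(b)), cons(p(0), cons(0, b))))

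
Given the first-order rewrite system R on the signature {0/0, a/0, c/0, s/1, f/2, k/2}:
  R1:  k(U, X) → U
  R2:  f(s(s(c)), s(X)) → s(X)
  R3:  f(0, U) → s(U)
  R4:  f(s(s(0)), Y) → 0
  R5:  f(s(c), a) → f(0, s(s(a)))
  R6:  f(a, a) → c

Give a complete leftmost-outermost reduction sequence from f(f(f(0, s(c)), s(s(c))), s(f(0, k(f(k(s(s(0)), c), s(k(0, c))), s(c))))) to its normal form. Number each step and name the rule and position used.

1. f(f(f(0, s(c)), s(s(c))), s(f(0, k(f(k(s(s(0)), c), s(k(0, c))), s(c)))))  →  f(f(s(s(c)), s(s(c))), s(f(0, k(f(k(s(s(0)), c), s(k(0, c))), s(c)))))   [R3 at 1.1]
2. f(f(s(s(c)), s(s(c))), s(f(0, k(f(k(s(s(0)), c), s(k(0, c))), s(c)))))  →  f(s(s(c)), s(f(0, k(f(k(s(s(0)), c), s(k(0, c))), s(c)))))   [R2 at 1]
3. f(s(s(c)), s(f(0, k(f(k(s(s(0)), c), s(k(0, c))), s(c)))))  →  s(f(0, k(f(k(s(s(0)), c), s(k(0, c))), s(c))))   [R2 at ε]
4. s(f(0, k(f(k(s(s(0)), c), s(k(0, c))), s(c))))  →  s(s(k(f(k(s(s(0)), c), s(k(0, c))), s(c))))   [R3 at 1]
5. s(s(k(f(k(s(s(0)), c), s(k(0, c))), s(c))))  →  s(s(f(k(s(s(0)), c), s(k(0, c)))))   [R1 at 1.1]
6. s(s(f(k(s(s(0)), c), s(k(0, c)))))  →  s(s(f(s(s(0)), s(k(0, c)))))   [R1 at 1.1.1]
7. s(s(f(s(s(0)), s(k(0, c)))))  →  s(s(0))   [R4 at 1.1]

s(s(0))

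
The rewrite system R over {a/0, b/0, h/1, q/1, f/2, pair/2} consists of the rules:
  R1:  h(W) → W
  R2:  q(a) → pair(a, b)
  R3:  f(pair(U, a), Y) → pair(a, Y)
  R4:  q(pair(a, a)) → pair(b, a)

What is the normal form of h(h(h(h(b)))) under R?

1. h(h(h(h(b))))  →  h(h(h(b)))   [R1 at ε]
2. h(h(h(b)))  →  h(h(b))   [R1 at ε]
3. h(h(b))  →  h(b)   [R1 at ε]
4. h(b)  →  b   [R1 at ε]

b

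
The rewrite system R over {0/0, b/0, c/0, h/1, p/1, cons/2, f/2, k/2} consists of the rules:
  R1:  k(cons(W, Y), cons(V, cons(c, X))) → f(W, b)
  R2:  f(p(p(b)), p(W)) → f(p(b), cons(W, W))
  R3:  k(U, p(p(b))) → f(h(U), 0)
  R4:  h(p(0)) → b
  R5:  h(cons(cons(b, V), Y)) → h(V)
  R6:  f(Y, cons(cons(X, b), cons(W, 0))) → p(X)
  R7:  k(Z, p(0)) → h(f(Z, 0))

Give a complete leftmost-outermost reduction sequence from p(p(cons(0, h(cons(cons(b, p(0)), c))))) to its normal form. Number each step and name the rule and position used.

1. p(p(cons(0, h(cons(cons(b, p(0)), c)))))  →  p(p(cons(0, h(p(0)))))   [R5 at 1.1.2]
2. p(p(cons(0, h(p(0)))))  →  p(p(cons(0, b)))   [R4 at 1.1.2]

p(p(cons(0, b)))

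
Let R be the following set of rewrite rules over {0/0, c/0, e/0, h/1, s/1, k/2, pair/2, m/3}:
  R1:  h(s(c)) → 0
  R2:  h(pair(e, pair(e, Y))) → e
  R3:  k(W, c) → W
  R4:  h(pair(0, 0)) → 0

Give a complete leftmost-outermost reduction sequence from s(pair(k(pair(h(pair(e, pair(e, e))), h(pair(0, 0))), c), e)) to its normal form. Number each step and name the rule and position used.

1. s(pair(k(pair(h(pair(e, pair(e, e))), h(pair(0, 0))), c), e))  →  s(pair(pair(h(pair(e, pair(e, e))), h(pair(0, 0))), e))   [R3 at 1.1]
2. s(pair(pair(h(pair(e, pair(e, e))), h(pair(0, 0))), e))  →  s(pair(pair(e, h(pair(0, 0))), e))   [R2 at 1.1.1]
3. s(pair(pair(e, h(pair(0, 0))), e))  →  s(pair(pair(e, 0), e))   [R4 at 1.1.2]

s(pair(pair(e, 0), e))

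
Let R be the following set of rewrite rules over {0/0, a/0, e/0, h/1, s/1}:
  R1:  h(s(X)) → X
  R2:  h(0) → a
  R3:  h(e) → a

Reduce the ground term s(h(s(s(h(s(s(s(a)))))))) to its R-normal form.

1. s(h(s(s(h(s(s(s(a))))))))  →  s(s(h(s(s(s(a))))))   [R1 at 1]
2. s(s(h(s(s(s(a))))))  →  s(s(s(s(a))))   [R1 at 1.1]

s(s(s(s(a))))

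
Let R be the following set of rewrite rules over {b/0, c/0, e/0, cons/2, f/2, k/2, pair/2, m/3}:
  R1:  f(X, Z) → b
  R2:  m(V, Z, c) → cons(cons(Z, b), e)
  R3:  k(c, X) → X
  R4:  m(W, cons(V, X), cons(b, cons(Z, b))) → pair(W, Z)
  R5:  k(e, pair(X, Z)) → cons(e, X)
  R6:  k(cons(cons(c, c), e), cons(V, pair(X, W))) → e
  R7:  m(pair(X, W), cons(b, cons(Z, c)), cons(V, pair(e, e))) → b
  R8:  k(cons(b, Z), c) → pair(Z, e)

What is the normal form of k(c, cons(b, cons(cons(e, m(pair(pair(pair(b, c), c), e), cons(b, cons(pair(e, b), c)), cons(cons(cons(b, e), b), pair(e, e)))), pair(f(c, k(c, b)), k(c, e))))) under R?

1. k(c, cons(b, cons(cons(e, m(pair(pair(pair(b, c), c), e), cons(b, cons(pair(e, b), c)), cons(cons(cons(b, e), b), pair(e, e)))), pair(f(c, k(c, b)), k(c, e)))))  →  cons(b, cons(cons(e, m(pair(pair(pair(b, c), c), e), cons(b, cons(pair(e, b), c)), cons(cons(cons(b, e), b), pair(e, e)))), pair(f(c, k(c, b)), k(c, e))))   [R3 at ε]
2. cons(b, cons(cons(e, m(pair(pair(pair(b, c), c), e), cons(b, cons(pair(e, b), c)), cons(cons(cons(b, e), b), pair(e, e)))), pair(f(c, k(c, b)), k(c, e))))  →  cons(b, cons(cons(e, b), pair(f(c, k(c, b)), k(c, e))))   [R7 at 2.1.2]
3. cons(b, cons(cons(e, b), pair(f(c, k(c, b)), k(c, e))))  →  cons(b, cons(cons(e, b), pair(b, k(c, e))))   [R1 at 2.2.1]
4. cons(b, cons(cons(e, b), pair(b, k(c, e))))  →  cons(b, cons(cons(e, b), pair(b, e)))   [R3 at 2.2.2]

cons(b, cons(cons(e, b), pair(b, e)))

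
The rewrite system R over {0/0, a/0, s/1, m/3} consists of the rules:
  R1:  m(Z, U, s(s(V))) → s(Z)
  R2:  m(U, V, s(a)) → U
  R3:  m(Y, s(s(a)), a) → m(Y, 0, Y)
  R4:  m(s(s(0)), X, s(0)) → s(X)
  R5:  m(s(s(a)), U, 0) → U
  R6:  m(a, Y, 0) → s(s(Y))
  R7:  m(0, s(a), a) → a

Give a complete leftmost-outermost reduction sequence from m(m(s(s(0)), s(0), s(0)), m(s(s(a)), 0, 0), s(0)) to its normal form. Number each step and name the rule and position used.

s(0)

1. m(m(s(s(0)), s(0), s(0)), m(s(s(a)), 0, 0), s(0))  →  m(s(s(0)), m(s(s(a)), 0, 0), s(0))   [R4 at 1]
2. m(s(s(0)), m(s(s(a)), 0, 0), s(0))  →  s(m(s(s(a)), 0, 0))   [R4 at ε]
3. s(m(s(s(a)), 0, 0))  →  s(0)   [R5 at 1]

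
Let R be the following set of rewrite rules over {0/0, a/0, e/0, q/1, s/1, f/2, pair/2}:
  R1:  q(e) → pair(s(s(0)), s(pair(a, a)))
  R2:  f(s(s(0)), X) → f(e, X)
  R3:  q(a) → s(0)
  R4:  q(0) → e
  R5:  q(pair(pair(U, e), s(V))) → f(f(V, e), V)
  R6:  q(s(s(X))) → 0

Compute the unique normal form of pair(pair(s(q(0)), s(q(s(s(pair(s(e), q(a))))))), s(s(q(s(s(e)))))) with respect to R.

pair(pair(s(e), s(0)), s(s(0)))

1. pair(pair(s(q(0)), s(q(s(s(pair(s(e), q(a))))))), s(s(q(s(s(e))))))  →  pair(pair(s(e), s(q(s(s(pair(s(e), q(a))))))), s(s(q(s(s(e))))))   [R4 at 1.1.1]
2. pair(pair(s(e), s(q(s(s(pair(s(e), q(a))))))), s(s(q(s(s(e))))))  →  pair(pair(s(e), s(0)), s(s(q(s(s(e))))))   [R6 at 1.2.1]
3. pair(pair(s(e), s(0)), s(s(q(s(s(e))))))  →  pair(pair(s(e), s(0)), s(s(0)))   [R6 at 2.1.1]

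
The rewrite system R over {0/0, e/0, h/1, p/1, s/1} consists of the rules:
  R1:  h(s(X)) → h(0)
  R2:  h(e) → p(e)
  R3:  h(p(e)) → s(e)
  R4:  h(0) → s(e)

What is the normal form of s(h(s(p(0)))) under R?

1. s(h(s(p(0))))  →  s(h(0))   [R1 at 1]
2. s(h(0))  →  s(s(e))   [R4 at 1]

s(s(e))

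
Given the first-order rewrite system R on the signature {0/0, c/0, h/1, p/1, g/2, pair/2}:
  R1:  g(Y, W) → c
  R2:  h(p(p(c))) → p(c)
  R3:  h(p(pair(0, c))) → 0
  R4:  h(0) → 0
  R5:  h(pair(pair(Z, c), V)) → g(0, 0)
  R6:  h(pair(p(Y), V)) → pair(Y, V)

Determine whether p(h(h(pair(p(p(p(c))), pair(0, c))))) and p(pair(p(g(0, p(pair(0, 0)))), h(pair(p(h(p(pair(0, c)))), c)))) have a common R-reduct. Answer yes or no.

yes — NF(t₁) = p(pair(p(c), pair(0, c))), NF(t₂) = p(pair(p(c), pair(0, c)))

Reduce t₁ = p(h(h(pair(p(p(p(c))), pair(0, c))))):
1. p(h(h(pair(p(p(p(c))), pair(0, c)))))  →  p(h(pair(p(p(c)), pair(0, c))))   [R6 at 1.1]
2. p(h(pair(p(p(c)), pair(0, c))))  →  p(pair(p(c), pair(0, c)))   [R6 at 1]

Reduce t₂ = p(pair(p(g(0, p(pair(0, 0)))), h(pair(p(h(p(pair(0, c)))), c)))):
1. p(pair(p(g(0, p(pair(0, 0)))), h(pair(p(h(p(pair(0, c)))), c))))  →  p(pair(p(c), h(pair(p(h(p(pair(0, c)))), c))))   [R1 at 1.1.1]
2. p(pair(p(c), h(pair(p(h(p(pair(0, c)))), c))))  →  p(pair(p(c), pair(h(p(pair(0, c))), c)))   [R6 at 1.2]
3. p(pair(p(c), pair(h(p(pair(0, c))), c)))  →  p(pair(p(c), pair(0, c)))   [R3 at 1.2.1]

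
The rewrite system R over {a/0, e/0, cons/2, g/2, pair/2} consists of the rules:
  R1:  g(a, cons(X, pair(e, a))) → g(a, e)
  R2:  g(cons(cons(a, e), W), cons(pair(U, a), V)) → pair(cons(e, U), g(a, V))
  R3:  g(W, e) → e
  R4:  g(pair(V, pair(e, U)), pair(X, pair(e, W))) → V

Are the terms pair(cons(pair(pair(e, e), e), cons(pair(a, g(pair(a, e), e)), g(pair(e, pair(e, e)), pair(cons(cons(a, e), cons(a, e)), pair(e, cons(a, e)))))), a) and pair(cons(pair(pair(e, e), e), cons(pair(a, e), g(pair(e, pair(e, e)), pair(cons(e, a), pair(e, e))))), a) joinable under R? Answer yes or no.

Reduce t₁ = pair(cons(pair(pair(e, e), e), cons(pair(a, g(pair(a, e), e)), g(pair(e, pair(e, e)), pair(cons(cons(a, e), cons(a, e)), pair(e, cons(a, e)))))), a):
1. pair(cons(pair(pair(e, e), e), cons(pair(a, g(pair(a, e), e)), g(pair(e, pair(e, e)), pair(cons(cons(a, e), cons(a, e)), pair(e, cons(a, e)))))), a)  →  pair(cons(pair(pair(e, e), e), cons(pair(a, e), g(pair(e, pair(e, e)), pair(cons(cons(a, e), cons(a, e)), pair(e, cons(a, e)))))), a)   [R3 at 1.2.1.2]
2. pair(cons(pair(pair(e, e), e), cons(pair(a, e), g(pair(e, pair(e, e)), pair(cons(cons(a, e), cons(a, e)), pair(e, cons(a, e)))))), a)  →  pair(cons(pair(pair(e, e), e), cons(pair(a, e), e)), a)   [R4 at 1.2.2]

Reduce t₂ = pair(cons(pair(pair(e, e), e), cons(pair(a, e), g(pair(e, pair(e, e)), pair(cons(e, a), pair(e, e))))), a):
1. pair(cons(pair(pair(e, e), e), cons(pair(a, e), g(pair(e, pair(e, e)), pair(cons(e, a), pair(e, e))))), a)  →  pair(cons(pair(pair(e, e), e), cons(pair(a, e), e)), a)   [R4 at 1.2.2]

yes — NF(t₁) = pair(cons(pair(pair(e, e), e), cons(pair(a, e), e)), a), NF(t₂) = pair(cons(pair(pair(e, e), e), cons(pair(a, e), e)), a)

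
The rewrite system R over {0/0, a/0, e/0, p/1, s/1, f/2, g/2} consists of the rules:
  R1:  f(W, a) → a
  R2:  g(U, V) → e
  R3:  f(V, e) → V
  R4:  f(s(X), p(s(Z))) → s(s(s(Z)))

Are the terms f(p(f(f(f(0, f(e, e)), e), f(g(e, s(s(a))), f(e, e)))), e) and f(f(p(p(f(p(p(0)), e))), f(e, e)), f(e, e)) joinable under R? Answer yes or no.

Reduce t₁ = f(p(f(f(f(0, f(e, e)), e), f(g(e, s(s(a))), f(e, e)))), e):
1. f(p(f(f(f(0, f(e, e)), e), f(g(e, s(s(a))), f(e, e)))), e)  →  p(f(f(f(0, f(e, e)), e), f(g(e, s(s(a))), f(e, e))))   [R3 at ε]
2. p(f(f(f(0, f(e, e)), e), f(g(e, s(s(a))), f(e, e))))  →  p(f(f(0, f(e, e)), f(g(e, s(s(a))), f(e, e))))   [R3 at 1.1]
3. p(f(f(0, f(e, e)), f(g(e, s(s(a))), f(e, e))))  →  p(f(f(0, e), f(g(e, s(s(a))), f(e, e))))   [R3 at 1.1.2]
4. p(f(f(0, e), f(g(e, s(s(a))), f(e, e))))  →  p(f(0, f(g(e, s(s(a))), f(e, e))))   [R3 at 1.1]
5. p(f(0, f(g(e, s(s(a))), f(e, e))))  →  p(f(0, f(e, f(e, e))))   [R2 at 1.2.1]
6. p(f(0, f(e, f(e, e))))  →  p(f(0, f(e, e)))   [R3 at 1.2.2]
7. p(f(0, f(e, e)))  →  p(f(0, e))   [R3 at 1.2]
8. p(f(0, e))  →  p(0)   [R3 at 1]

Reduce t₂ = f(f(p(p(f(p(p(0)), e))), f(e, e)), f(e, e)):
1. f(f(p(p(f(p(p(0)), e))), f(e, e)), f(e, e))  →  f(f(p(p(p(p(0)))), f(e, e)), f(e, e))   [R3 at 1.1.1.1]
2. f(f(p(p(p(p(0)))), f(e, e)), f(e, e))  →  f(f(p(p(p(p(0)))), e), f(e, e))   [R3 at 1.2]
3. f(f(p(p(p(p(0)))), e), f(e, e))  →  f(p(p(p(p(0)))), f(e, e))   [R3 at 1]
4. f(p(p(p(p(0)))), f(e, e))  →  f(p(p(p(p(0)))), e)   [R3 at 2]
5. f(p(p(p(p(0)))), e)  →  p(p(p(p(0))))   [R3 at ε]

no — NF(t₁) = p(0), NF(t₂) = p(p(p(p(0))))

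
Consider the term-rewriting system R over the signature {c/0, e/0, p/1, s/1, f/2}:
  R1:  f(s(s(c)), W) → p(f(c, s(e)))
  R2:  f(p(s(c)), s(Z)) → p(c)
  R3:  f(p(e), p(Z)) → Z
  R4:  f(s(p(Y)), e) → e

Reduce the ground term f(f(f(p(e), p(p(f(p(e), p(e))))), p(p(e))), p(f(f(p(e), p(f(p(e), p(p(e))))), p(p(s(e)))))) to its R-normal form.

1. f(f(f(p(e), p(p(f(p(e), p(e))))), p(p(e))), p(f(f(p(e), p(f(p(e), p(p(e))))), p(p(s(e))))))  →  f(f(p(f(p(e), p(e))), p(p(e))), p(f(f(p(e), p(f(p(e), p(p(e))))), p(p(s(e))))))   [R3 at 1.1]
2. f(f(p(f(p(e), p(e))), p(p(e))), p(f(f(p(e), p(f(p(e), p(p(e))))), p(p(s(e))))))  →  f(f(p(e), p(p(e))), p(f(f(p(e), p(f(p(e), p(p(e))))), p(p(s(e))))))   [R3 at 1.1.1]
3. f(f(p(e), p(p(e))), p(f(f(p(e), p(f(p(e), p(p(e))))), p(p(s(e))))))  →  f(p(e), p(f(f(p(e), p(f(p(e), p(p(e))))), p(p(s(e))))))   [R3 at 1]
4. f(p(e), p(f(f(p(e), p(f(p(e), p(p(e))))), p(p(s(e))))))  →  f(f(p(e), p(f(p(e), p(p(e))))), p(p(s(e))))   [R3 at ε]
5. f(f(p(e), p(f(p(e), p(p(e))))), p(p(s(e))))  →  f(f(p(e), p(p(e))), p(p(s(e))))   [R3 at 1]
6. f(f(p(e), p(p(e))), p(p(s(e))))  →  f(p(e), p(p(s(e))))   [R3 at 1]
7. f(p(e), p(p(s(e))))  →  p(s(e))   [R3 at ε]

p(s(e))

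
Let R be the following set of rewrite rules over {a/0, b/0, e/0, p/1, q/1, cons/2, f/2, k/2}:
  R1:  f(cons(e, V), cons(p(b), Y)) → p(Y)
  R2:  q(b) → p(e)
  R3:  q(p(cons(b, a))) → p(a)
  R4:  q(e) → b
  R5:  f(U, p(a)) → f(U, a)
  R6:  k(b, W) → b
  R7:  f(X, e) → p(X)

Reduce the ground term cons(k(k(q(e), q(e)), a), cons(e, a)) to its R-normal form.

cons(b, cons(e, a))

1. cons(k(k(q(e), q(e)), a), cons(e, a))  →  cons(k(k(b, q(e)), a), cons(e, a))   [R4 at 1.1.1]
2. cons(k(k(b, q(e)), a), cons(e, a))  →  cons(k(b, a), cons(e, a))   [R6 at 1.1]
3. cons(k(b, a), cons(e, a))  →  cons(b, cons(e, a))   [R6 at 1]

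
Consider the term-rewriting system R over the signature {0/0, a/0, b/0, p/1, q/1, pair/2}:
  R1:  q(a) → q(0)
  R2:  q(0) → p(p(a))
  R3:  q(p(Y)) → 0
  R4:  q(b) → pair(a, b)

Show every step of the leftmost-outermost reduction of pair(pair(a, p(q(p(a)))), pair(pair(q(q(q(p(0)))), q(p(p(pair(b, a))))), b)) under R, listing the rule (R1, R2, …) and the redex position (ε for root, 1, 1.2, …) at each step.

1. pair(pair(a, p(q(p(a)))), pair(pair(q(q(q(p(0)))), q(p(p(pair(b, a))))), b))  →  pair(pair(a, p(0)), pair(pair(q(q(q(p(0)))), q(p(p(pair(b, a))))), b))   [R3 at 1.2.1]
2. pair(pair(a, p(0)), pair(pair(q(q(q(p(0)))), q(p(p(pair(b, a))))), b))  →  pair(pair(a, p(0)), pair(pair(q(q(0)), q(p(p(pair(b, a))))), b))   [R3 at 2.1.1.1.1]
3. pair(pair(a, p(0)), pair(pair(q(q(0)), q(p(p(pair(b, a))))), b))  →  pair(pair(a, p(0)), pair(pair(q(p(p(a))), q(p(p(pair(b, a))))), b))   [R2 at 2.1.1.1]
4. pair(pair(a, p(0)), pair(pair(q(p(p(a))), q(p(p(pair(b, a))))), b))  →  pair(pair(a, p(0)), pair(pair(0, q(p(p(pair(b, a))))), b))   [R3 at 2.1.1]
5. pair(pair(a, p(0)), pair(pair(0, q(p(p(pair(b, a))))), b))  →  pair(pair(a, p(0)), pair(pair(0, 0), b))   [R3 at 2.1.2]

pair(pair(a, p(0)), pair(pair(0, 0), b))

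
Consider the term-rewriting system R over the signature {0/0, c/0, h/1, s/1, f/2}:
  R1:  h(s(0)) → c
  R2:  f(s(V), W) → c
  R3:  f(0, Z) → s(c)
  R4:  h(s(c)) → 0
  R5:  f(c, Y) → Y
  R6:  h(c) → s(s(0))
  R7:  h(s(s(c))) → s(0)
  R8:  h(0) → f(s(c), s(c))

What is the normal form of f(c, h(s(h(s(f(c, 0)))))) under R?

1. f(c, h(s(h(s(f(c, 0))))))  →  h(s(h(s(f(c, 0)))))   [R5 at ε]
2. h(s(h(s(f(c, 0)))))  →  h(s(h(s(0))))   [R5 at 1.1.1.1]
3. h(s(h(s(0))))  →  h(s(c))   [R1 at 1.1]
4. h(s(c))  →  0   [R4 at ε]

0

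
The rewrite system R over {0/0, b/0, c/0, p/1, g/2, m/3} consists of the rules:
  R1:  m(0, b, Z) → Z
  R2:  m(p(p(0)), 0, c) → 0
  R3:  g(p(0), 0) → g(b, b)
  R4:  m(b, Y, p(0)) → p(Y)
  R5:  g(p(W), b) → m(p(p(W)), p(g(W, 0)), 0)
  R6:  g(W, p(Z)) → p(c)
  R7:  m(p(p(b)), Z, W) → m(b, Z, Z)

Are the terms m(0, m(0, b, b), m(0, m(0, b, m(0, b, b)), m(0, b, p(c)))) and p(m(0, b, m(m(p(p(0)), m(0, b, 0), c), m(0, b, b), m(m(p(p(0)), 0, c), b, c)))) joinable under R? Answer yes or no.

yes — NF(t₁) = p(c), NF(t₂) = p(c)

Reduce t₁ = m(0, m(0, b, b), m(0, m(0, b, m(0, b, b)), m(0, b, p(c)))):
1. m(0, m(0, b, b), m(0, m(0, b, m(0, b, b)), m(0, b, p(c))))  →  m(0, b, m(0, m(0, b, m(0, b, b)), m(0, b, p(c))))   [R1 at 2]
2. m(0, b, m(0, m(0, b, m(0, b, b)), m(0, b, p(c))))  →  m(0, m(0, b, m(0, b, b)), m(0, b, p(c)))   [R1 at ε]
3. m(0, m(0, b, m(0, b, b)), m(0, b, p(c)))  →  m(0, m(0, b, b), m(0, b, p(c)))   [R1 at 2]
4. m(0, m(0, b, b), m(0, b, p(c)))  →  m(0, b, m(0, b, p(c)))   [R1 at 2]
5. m(0, b, m(0, b, p(c)))  →  m(0, b, p(c))   [R1 at ε]
6. m(0, b, p(c))  →  p(c)   [R1 at ε]

Reduce t₂ = p(m(0, b, m(m(p(p(0)), m(0, b, 0), c), m(0, b, b), m(m(p(p(0)), 0, c), b, c)))):
1. p(m(0, b, m(m(p(p(0)), m(0, b, 0), c), m(0, b, b), m(m(p(p(0)), 0, c), b, c))))  →  p(m(m(p(p(0)), m(0, b, 0), c), m(0, b, b), m(m(p(p(0)), 0, c), b, c)))   [R1 at 1]
2. p(m(m(p(p(0)), m(0, b, 0), c), m(0, b, b), m(m(p(p(0)), 0, c), b, c)))  →  p(m(m(p(p(0)), 0, c), m(0, b, b), m(m(p(p(0)), 0, c), b, c)))   [R1 at 1.1.2]
3. p(m(m(p(p(0)), 0, c), m(0, b, b), m(m(p(p(0)), 0, c), b, c)))  →  p(m(0, m(0, b, b), m(m(p(p(0)), 0, c), b, c)))   [R2 at 1.1]
4. p(m(0, m(0, b, b), m(m(p(p(0)), 0, c), b, c)))  →  p(m(0, b, m(m(p(p(0)), 0, c), b, c)))   [R1 at 1.2]
5. p(m(0, b, m(m(p(p(0)), 0, c), b, c)))  →  p(m(m(p(p(0)), 0, c), b, c))   [R1 at 1]
6. p(m(m(p(p(0)), 0, c), b, c))  →  p(m(0, b, c))   [R2 at 1.1]
7. p(m(0, b, c))  →  p(c)   [R1 at 1]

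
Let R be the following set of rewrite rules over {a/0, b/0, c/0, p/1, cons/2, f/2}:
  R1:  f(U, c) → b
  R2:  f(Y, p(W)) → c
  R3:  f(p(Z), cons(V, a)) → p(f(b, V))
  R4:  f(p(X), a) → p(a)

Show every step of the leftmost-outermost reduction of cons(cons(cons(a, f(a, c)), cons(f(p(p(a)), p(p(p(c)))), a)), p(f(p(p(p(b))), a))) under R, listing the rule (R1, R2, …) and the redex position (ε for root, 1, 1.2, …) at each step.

1. cons(cons(cons(a, f(a, c)), cons(f(p(p(a)), p(p(p(c)))), a)), p(f(p(p(p(b))), a)))  →  cons(cons(cons(a, b), cons(f(p(p(a)), p(p(p(c)))), a)), p(f(p(p(p(b))), a)))   [R1 at 1.1.2]
2. cons(cons(cons(a, b), cons(f(p(p(a)), p(p(p(c)))), a)), p(f(p(p(p(b))), a)))  →  cons(cons(cons(a, b), cons(c, a)), p(f(p(p(p(b))), a)))   [R2 at 1.2.1]
3. cons(cons(cons(a, b), cons(c, a)), p(f(p(p(p(b))), a)))  →  cons(cons(cons(a, b), cons(c, a)), p(p(a)))   [R4 at 2.1]

cons(cons(cons(a, b), cons(c, a)), p(p(a)))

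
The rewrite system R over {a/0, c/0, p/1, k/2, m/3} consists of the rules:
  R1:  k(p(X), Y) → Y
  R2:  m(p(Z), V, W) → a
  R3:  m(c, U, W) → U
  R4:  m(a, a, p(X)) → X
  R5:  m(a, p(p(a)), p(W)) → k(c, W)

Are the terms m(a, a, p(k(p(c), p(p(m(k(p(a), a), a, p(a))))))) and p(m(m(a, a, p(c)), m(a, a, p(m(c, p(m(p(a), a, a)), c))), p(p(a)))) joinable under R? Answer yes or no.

Reduce t₁ = m(a, a, p(k(p(c), p(p(m(k(p(a), a), a, p(a))))))):
1. m(a, a, p(k(p(c), p(p(m(k(p(a), a), a, p(a)))))))  →  k(p(c), p(p(m(k(p(a), a), a, p(a)))))   [R4 at ε]
2. k(p(c), p(p(m(k(p(a), a), a, p(a)))))  →  p(p(m(k(p(a), a), a, p(a))))   [R1 at ε]
3. p(p(m(k(p(a), a), a, p(a))))  →  p(p(m(a, a, p(a))))   [R1 at 1.1.1]
4. p(p(m(a, a, p(a))))  →  p(p(a))   [R4 at 1.1]

Reduce t₂ = p(m(m(a, a, p(c)), m(a, a, p(m(c, p(m(p(a), a, a)), c))), p(p(a)))):
1. p(m(m(a, a, p(c)), m(a, a, p(m(c, p(m(p(a), a, a)), c))), p(p(a))))  →  p(m(c, m(a, a, p(m(c, p(m(p(a), a, a)), c))), p(p(a))))   [R4 at 1.1]
2. p(m(c, m(a, a, p(m(c, p(m(p(a), a, a)), c))), p(p(a))))  →  p(m(a, a, p(m(c, p(m(p(a), a, a)), c))))   [R3 at 1]
3. p(m(a, a, p(m(c, p(m(p(a), a, a)), c))))  →  p(m(c, p(m(p(a), a, a)), c))   [R4 at 1]
4. p(m(c, p(m(p(a), a, a)), c))  →  p(p(m(p(a), a, a)))   [R3 at 1]
5. p(p(m(p(a), a, a)))  →  p(p(a))   [R2 at 1.1]

yes — NF(t₁) = p(p(a)), NF(t₂) = p(p(a))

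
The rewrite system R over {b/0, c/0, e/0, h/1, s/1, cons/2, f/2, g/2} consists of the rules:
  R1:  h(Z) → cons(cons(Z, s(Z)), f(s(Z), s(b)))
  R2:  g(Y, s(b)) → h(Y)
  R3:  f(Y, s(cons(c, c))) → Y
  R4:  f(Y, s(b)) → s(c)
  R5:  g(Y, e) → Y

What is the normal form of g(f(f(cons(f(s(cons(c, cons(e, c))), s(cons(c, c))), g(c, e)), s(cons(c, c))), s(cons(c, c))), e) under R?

cons(s(cons(c, cons(e, c))), c)

1. g(f(f(cons(f(s(cons(c, cons(e, c))), s(cons(c, c))), g(c, e)), s(cons(c, c))), s(cons(c, c))), e)  →  f(f(cons(f(s(cons(c, cons(e, c))), s(cons(c, c))), g(c, e)), s(cons(c, c))), s(cons(c, c)))   [R5 at ε]
2. f(f(cons(f(s(cons(c, cons(e, c))), s(cons(c, c))), g(c, e)), s(cons(c, c))), s(cons(c, c)))  →  f(cons(f(s(cons(c, cons(e, c))), s(cons(c, c))), g(c, e)), s(cons(c, c)))   [R3 at ε]
3. f(cons(f(s(cons(c, cons(e, c))), s(cons(c, c))), g(c, e)), s(cons(c, c)))  →  cons(f(s(cons(c, cons(e, c))), s(cons(c, c))), g(c, e))   [R3 at ε]
4. cons(f(s(cons(c, cons(e, c))), s(cons(c, c))), g(c, e))  →  cons(s(cons(c, cons(e, c))), g(c, e))   [R3 at 1]
5. cons(s(cons(c, cons(e, c))), g(c, e))  →  cons(s(cons(c, cons(e, c))), c)   [R5 at 2]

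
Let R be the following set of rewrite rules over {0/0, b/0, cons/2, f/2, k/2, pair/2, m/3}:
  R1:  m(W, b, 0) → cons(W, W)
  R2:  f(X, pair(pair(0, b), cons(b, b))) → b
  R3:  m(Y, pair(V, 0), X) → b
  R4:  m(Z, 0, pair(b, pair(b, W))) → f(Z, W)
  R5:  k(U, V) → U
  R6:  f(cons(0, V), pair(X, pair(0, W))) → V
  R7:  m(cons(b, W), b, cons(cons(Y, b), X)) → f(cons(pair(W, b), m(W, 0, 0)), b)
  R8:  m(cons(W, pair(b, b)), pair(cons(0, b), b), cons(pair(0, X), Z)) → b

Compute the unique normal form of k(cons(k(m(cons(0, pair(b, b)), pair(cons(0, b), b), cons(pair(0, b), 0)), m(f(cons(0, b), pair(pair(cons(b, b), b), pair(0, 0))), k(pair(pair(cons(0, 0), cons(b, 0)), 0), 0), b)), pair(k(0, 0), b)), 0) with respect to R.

cons(b, pair(0, b))

1. k(cons(k(m(cons(0, pair(b, b)), pair(cons(0, b), b), cons(pair(0, b), 0)), m(f(cons(0, b), pair(pair(cons(b, b), b), pair(0, 0))), k(pair(pair(cons(0, 0), cons(b, 0)), 0), 0), b)), pair(k(0, 0), b)), 0)  →  cons(k(m(cons(0, pair(b, b)), pair(cons(0, b), b), cons(pair(0, b), 0)), m(f(cons(0, b), pair(pair(cons(b, b), b), pair(0, 0))), k(pair(pair(cons(0, 0), cons(b, 0)), 0), 0), b)), pair(k(0, 0), b))   [R5 at ε]
2. cons(k(m(cons(0, pair(b, b)), pair(cons(0, b), b), cons(pair(0, b), 0)), m(f(cons(0, b), pair(pair(cons(b, b), b), pair(0, 0))), k(pair(pair(cons(0, 0), cons(b, 0)), 0), 0), b)), pair(k(0, 0), b))  →  cons(m(cons(0, pair(b, b)), pair(cons(0, b), b), cons(pair(0, b), 0)), pair(k(0, 0), b))   [R5 at 1]
3. cons(m(cons(0, pair(b, b)), pair(cons(0, b), b), cons(pair(0, b), 0)), pair(k(0, 0), b))  →  cons(b, pair(k(0, 0), b))   [R8 at 1]
4. cons(b, pair(k(0, 0), b))  →  cons(b, pair(0, b))   [R5 at 2.1]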